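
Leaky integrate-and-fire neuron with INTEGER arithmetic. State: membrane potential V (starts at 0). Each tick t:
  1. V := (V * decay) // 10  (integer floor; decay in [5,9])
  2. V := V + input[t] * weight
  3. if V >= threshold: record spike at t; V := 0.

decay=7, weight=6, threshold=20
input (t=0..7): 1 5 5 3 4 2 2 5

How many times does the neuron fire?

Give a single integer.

Answer: 5

Derivation:
t=0: input=1 -> V=6
t=1: input=5 -> V=0 FIRE
t=2: input=5 -> V=0 FIRE
t=3: input=3 -> V=18
t=4: input=4 -> V=0 FIRE
t=5: input=2 -> V=12
t=6: input=2 -> V=0 FIRE
t=7: input=5 -> V=0 FIRE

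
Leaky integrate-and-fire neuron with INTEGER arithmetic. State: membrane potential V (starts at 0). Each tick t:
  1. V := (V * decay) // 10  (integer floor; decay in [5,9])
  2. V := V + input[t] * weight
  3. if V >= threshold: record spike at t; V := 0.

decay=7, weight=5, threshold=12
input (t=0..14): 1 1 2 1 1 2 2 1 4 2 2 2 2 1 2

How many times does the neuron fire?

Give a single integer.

t=0: input=1 -> V=5
t=1: input=1 -> V=8
t=2: input=2 -> V=0 FIRE
t=3: input=1 -> V=5
t=4: input=1 -> V=8
t=5: input=2 -> V=0 FIRE
t=6: input=2 -> V=10
t=7: input=1 -> V=0 FIRE
t=8: input=4 -> V=0 FIRE
t=9: input=2 -> V=10
t=10: input=2 -> V=0 FIRE
t=11: input=2 -> V=10
t=12: input=2 -> V=0 FIRE
t=13: input=1 -> V=5
t=14: input=2 -> V=0 FIRE

Answer: 7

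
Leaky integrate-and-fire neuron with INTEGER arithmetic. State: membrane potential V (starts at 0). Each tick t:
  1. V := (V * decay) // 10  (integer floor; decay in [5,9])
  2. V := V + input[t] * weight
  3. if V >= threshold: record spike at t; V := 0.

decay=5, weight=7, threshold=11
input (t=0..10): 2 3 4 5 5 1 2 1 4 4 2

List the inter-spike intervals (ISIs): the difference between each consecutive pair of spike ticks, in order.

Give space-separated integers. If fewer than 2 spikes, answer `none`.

Answer: 1 1 1 1 2 2 1 1

Derivation:
t=0: input=2 -> V=0 FIRE
t=1: input=3 -> V=0 FIRE
t=2: input=4 -> V=0 FIRE
t=3: input=5 -> V=0 FIRE
t=4: input=5 -> V=0 FIRE
t=5: input=1 -> V=7
t=6: input=2 -> V=0 FIRE
t=7: input=1 -> V=7
t=8: input=4 -> V=0 FIRE
t=9: input=4 -> V=0 FIRE
t=10: input=2 -> V=0 FIRE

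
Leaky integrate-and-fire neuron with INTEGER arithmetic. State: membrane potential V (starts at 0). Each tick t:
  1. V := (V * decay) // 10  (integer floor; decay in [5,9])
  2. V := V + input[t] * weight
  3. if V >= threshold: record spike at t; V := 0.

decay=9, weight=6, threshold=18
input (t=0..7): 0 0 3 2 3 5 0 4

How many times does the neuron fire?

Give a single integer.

t=0: input=0 -> V=0
t=1: input=0 -> V=0
t=2: input=3 -> V=0 FIRE
t=3: input=2 -> V=12
t=4: input=3 -> V=0 FIRE
t=5: input=5 -> V=0 FIRE
t=6: input=0 -> V=0
t=7: input=4 -> V=0 FIRE

Answer: 4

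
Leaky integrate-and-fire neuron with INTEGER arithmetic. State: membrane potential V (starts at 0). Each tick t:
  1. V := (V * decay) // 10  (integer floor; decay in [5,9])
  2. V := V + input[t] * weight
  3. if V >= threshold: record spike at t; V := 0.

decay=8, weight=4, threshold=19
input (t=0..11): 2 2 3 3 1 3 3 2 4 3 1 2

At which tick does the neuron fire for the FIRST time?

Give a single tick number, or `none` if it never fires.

Answer: 2

Derivation:
t=0: input=2 -> V=8
t=1: input=2 -> V=14
t=2: input=3 -> V=0 FIRE
t=3: input=3 -> V=12
t=4: input=1 -> V=13
t=5: input=3 -> V=0 FIRE
t=6: input=3 -> V=12
t=7: input=2 -> V=17
t=8: input=4 -> V=0 FIRE
t=9: input=3 -> V=12
t=10: input=1 -> V=13
t=11: input=2 -> V=18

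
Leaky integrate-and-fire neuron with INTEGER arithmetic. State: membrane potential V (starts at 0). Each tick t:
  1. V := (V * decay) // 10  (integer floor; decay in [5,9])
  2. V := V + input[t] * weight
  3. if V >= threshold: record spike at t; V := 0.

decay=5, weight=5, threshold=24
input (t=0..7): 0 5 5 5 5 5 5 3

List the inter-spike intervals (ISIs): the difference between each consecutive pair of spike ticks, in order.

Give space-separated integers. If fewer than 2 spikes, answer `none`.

Answer: 1 1 1 1 1

Derivation:
t=0: input=0 -> V=0
t=1: input=5 -> V=0 FIRE
t=2: input=5 -> V=0 FIRE
t=3: input=5 -> V=0 FIRE
t=4: input=5 -> V=0 FIRE
t=5: input=5 -> V=0 FIRE
t=6: input=5 -> V=0 FIRE
t=7: input=3 -> V=15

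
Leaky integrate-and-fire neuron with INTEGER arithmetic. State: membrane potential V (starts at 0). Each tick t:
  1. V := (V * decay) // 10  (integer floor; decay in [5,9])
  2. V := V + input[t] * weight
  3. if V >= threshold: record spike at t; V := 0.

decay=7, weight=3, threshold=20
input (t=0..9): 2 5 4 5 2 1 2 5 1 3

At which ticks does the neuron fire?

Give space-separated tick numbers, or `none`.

t=0: input=2 -> V=6
t=1: input=5 -> V=19
t=2: input=4 -> V=0 FIRE
t=3: input=5 -> V=15
t=4: input=2 -> V=16
t=5: input=1 -> V=14
t=6: input=2 -> V=15
t=7: input=5 -> V=0 FIRE
t=8: input=1 -> V=3
t=9: input=3 -> V=11

Answer: 2 7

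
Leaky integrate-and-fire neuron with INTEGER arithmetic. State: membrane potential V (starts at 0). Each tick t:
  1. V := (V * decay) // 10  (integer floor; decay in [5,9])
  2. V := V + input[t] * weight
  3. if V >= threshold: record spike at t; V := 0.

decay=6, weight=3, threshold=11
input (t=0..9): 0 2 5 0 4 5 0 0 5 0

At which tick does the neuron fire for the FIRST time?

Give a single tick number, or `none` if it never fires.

Answer: 2

Derivation:
t=0: input=0 -> V=0
t=1: input=2 -> V=6
t=2: input=5 -> V=0 FIRE
t=3: input=0 -> V=0
t=4: input=4 -> V=0 FIRE
t=5: input=5 -> V=0 FIRE
t=6: input=0 -> V=0
t=7: input=0 -> V=0
t=8: input=5 -> V=0 FIRE
t=9: input=0 -> V=0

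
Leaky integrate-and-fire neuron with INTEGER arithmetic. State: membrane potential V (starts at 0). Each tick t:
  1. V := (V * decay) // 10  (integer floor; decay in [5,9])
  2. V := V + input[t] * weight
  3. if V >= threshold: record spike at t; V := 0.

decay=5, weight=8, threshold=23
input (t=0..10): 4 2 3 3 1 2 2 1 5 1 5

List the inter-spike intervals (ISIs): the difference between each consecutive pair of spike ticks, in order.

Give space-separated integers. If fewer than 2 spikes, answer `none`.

Answer: 2 1 3 2 2

Derivation:
t=0: input=4 -> V=0 FIRE
t=1: input=2 -> V=16
t=2: input=3 -> V=0 FIRE
t=3: input=3 -> V=0 FIRE
t=4: input=1 -> V=8
t=5: input=2 -> V=20
t=6: input=2 -> V=0 FIRE
t=7: input=1 -> V=8
t=8: input=5 -> V=0 FIRE
t=9: input=1 -> V=8
t=10: input=5 -> V=0 FIRE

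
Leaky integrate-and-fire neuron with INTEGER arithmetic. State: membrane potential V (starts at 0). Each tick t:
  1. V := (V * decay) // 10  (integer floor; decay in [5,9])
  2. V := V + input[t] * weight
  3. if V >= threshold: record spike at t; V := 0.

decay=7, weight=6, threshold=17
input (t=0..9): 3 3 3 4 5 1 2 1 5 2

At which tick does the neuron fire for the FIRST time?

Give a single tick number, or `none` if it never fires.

Answer: 0

Derivation:
t=0: input=3 -> V=0 FIRE
t=1: input=3 -> V=0 FIRE
t=2: input=3 -> V=0 FIRE
t=3: input=4 -> V=0 FIRE
t=4: input=5 -> V=0 FIRE
t=5: input=1 -> V=6
t=6: input=2 -> V=16
t=7: input=1 -> V=0 FIRE
t=8: input=5 -> V=0 FIRE
t=9: input=2 -> V=12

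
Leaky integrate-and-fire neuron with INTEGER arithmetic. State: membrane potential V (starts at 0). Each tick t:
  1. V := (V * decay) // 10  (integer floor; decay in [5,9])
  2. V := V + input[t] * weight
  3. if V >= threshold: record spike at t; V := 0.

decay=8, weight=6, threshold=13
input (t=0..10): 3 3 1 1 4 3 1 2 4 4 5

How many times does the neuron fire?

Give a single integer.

t=0: input=3 -> V=0 FIRE
t=1: input=3 -> V=0 FIRE
t=2: input=1 -> V=6
t=3: input=1 -> V=10
t=4: input=4 -> V=0 FIRE
t=5: input=3 -> V=0 FIRE
t=6: input=1 -> V=6
t=7: input=2 -> V=0 FIRE
t=8: input=4 -> V=0 FIRE
t=9: input=4 -> V=0 FIRE
t=10: input=5 -> V=0 FIRE

Answer: 8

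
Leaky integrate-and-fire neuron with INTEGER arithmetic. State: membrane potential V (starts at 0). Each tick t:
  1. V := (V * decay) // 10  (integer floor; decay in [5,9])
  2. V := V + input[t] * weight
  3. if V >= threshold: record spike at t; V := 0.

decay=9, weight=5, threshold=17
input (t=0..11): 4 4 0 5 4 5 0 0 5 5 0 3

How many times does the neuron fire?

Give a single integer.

t=0: input=4 -> V=0 FIRE
t=1: input=4 -> V=0 FIRE
t=2: input=0 -> V=0
t=3: input=5 -> V=0 FIRE
t=4: input=4 -> V=0 FIRE
t=5: input=5 -> V=0 FIRE
t=6: input=0 -> V=0
t=7: input=0 -> V=0
t=8: input=5 -> V=0 FIRE
t=9: input=5 -> V=0 FIRE
t=10: input=0 -> V=0
t=11: input=3 -> V=15

Answer: 7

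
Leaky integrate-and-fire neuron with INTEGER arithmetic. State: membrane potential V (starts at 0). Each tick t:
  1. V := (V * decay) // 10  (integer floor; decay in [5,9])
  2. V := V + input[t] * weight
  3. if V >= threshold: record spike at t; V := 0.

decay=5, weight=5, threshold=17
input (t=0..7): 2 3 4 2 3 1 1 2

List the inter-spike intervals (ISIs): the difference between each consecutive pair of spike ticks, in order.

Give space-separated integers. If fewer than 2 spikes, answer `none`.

Answer: 1 2

Derivation:
t=0: input=2 -> V=10
t=1: input=3 -> V=0 FIRE
t=2: input=4 -> V=0 FIRE
t=3: input=2 -> V=10
t=4: input=3 -> V=0 FIRE
t=5: input=1 -> V=5
t=6: input=1 -> V=7
t=7: input=2 -> V=13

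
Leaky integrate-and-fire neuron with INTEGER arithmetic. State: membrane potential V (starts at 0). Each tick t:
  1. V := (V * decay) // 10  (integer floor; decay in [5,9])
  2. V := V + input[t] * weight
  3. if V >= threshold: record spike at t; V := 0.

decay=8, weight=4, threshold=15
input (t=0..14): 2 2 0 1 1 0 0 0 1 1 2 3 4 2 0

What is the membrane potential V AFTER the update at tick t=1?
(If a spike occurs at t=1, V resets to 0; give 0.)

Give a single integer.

Answer: 14

Derivation:
t=0: input=2 -> V=8
t=1: input=2 -> V=14
t=2: input=0 -> V=11
t=3: input=1 -> V=12
t=4: input=1 -> V=13
t=5: input=0 -> V=10
t=6: input=0 -> V=8
t=7: input=0 -> V=6
t=8: input=1 -> V=8
t=9: input=1 -> V=10
t=10: input=2 -> V=0 FIRE
t=11: input=3 -> V=12
t=12: input=4 -> V=0 FIRE
t=13: input=2 -> V=8
t=14: input=0 -> V=6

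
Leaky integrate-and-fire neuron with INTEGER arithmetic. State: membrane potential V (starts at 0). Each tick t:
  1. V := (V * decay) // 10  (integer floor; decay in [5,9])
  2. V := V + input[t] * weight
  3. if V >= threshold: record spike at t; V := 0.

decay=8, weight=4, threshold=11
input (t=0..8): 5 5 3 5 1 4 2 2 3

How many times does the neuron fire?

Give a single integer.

t=0: input=5 -> V=0 FIRE
t=1: input=5 -> V=0 FIRE
t=2: input=3 -> V=0 FIRE
t=3: input=5 -> V=0 FIRE
t=4: input=1 -> V=4
t=5: input=4 -> V=0 FIRE
t=6: input=2 -> V=8
t=7: input=2 -> V=0 FIRE
t=8: input=3 -> V=0 FIRE

Answer: 7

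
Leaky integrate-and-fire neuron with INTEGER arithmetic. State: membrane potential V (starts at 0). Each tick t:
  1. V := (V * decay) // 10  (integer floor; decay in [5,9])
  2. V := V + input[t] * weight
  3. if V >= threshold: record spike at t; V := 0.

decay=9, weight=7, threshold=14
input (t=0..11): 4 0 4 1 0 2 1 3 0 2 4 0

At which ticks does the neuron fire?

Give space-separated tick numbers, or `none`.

Answer: 0 2 5 7 9 10

Derivation:
t=0: input=4 -> V=0 FIRE
t=1: input=0 -> V=0
t=2: input=4 -> V=0 FIRE
t=3: input=1 -> V=7
t=4: input=0 -> V=6
t=5: input=2 -> V=0 FIRE
t=6: input=1 -> V=7
t=7: input=3 -> V=0 FIRE
t=8: input=0 -> V=0
t=9: input=2 -> V=0 FIRE
t=10: input=4 -> V=0 FIRE
t=11: input=0 -> V=0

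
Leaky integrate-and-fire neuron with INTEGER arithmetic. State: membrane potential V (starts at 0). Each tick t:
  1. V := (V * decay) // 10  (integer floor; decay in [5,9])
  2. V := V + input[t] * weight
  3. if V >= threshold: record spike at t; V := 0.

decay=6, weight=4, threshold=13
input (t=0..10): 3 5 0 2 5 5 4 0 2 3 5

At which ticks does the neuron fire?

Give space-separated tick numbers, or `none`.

Answer: 1 4 5 6 9 10

Derivation:
t=0: input=3 -> V=12
t=1: input=5 -> V=0 FIRE
t=2: input=0 -> V=0
t=3: input=2 -> V=8
t=4: input=5 -> V=0 FIRE
t=5: input=5 -> V=0 FIRE
t=6: input=4 -> V=0 FIRE
t=7: input=0 -> V=0
t=8: input=2 -> V=8
t=9: input=3 -> V=0 FIRE
t=10: input=5 -> V=0 FIRE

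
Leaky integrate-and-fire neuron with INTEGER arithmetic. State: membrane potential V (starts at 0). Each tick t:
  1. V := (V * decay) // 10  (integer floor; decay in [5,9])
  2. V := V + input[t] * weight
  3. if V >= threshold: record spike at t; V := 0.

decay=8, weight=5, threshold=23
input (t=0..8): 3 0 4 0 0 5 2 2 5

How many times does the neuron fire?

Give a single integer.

t=0: input=3 -> V=15
t=1: input=0 -> V=12
t=2: input=4 -> V=0 FIRE
t=3: input=0 -> V=0
t=4: input=0 -> V=0
t=5: input=5 -> V=0 FIRE
t=6: input=2 -> V=10
t=7: input=2 -> V=18
t=8: input=5 -> V=0 FIRE

Answer: 3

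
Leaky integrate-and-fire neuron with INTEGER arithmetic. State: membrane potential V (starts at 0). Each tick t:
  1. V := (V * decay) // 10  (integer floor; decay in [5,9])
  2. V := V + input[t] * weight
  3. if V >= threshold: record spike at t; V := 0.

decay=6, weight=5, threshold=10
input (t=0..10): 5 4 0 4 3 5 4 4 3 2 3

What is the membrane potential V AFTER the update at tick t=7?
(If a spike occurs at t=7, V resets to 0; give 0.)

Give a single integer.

Answer: 0

Derivation:
t=0: input=5 -> V=0 FIRE
t=1: input=4 -> V=0 FIRE
t=2: input=0 -> V=0
t=3: input=4 -> V=0 FIRE
t=4: input=3 -> V=0 FIRE
t=5: input=5 -> V=0 FIRE
t=6: input=4 -> V=0 FIRE
t=7: input=4 -> V=0 FIRE
t=8: input=3 -> V=0 FIRE
t=9: input=2 -> V=0 FIRE
t=10: input=3 -> V=0 FIRE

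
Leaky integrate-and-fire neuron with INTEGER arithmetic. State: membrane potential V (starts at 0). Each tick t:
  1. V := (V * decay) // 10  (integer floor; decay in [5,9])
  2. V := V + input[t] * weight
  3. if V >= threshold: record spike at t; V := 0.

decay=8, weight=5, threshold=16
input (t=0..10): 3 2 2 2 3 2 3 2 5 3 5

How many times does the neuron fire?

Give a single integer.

Answer: 6

Derivation:
t=0: input=3 -> V=15
t=1: input=2 -> V=0 FIRE
t=2: input=2 -> V=10
t=3: input=2 -> V=0 FIRE
t=4: input=3 -> V=15
t=5: input=2 -> V=0 FIRE
t=6: input=3 -> V=15
t=7: input=2 -> V=0 FIRE
t=8: input=5 -> V=0 FIRE
t=9: input=3 -> V=15
t=10: input=5 -> V=0 FIRE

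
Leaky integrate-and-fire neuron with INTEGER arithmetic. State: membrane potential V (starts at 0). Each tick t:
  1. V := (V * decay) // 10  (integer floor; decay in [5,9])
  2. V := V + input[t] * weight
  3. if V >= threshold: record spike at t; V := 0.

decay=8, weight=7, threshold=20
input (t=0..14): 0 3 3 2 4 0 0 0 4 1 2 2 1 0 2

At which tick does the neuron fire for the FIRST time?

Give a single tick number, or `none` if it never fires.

Answer: 1

Derivation:
t=0: input=0 -> V=0
t=1: input=3 -> V=0 FIRE
t=2: input=3 -> V=0 FIRE
t=3: input=2 -> V=14
t=4: input=4 -> V=0 FIRE
t=5: input=0 -> V=0
t=6: input=0 -> V=0
t=7: input=0 -> V=0
t=8: input=4 -> V=0 FIRE
t=9: input=1 -> V=7
t=10: input=2 -> V=19
t=11: input=2 -> V=0 FIRE
t=12: input=1 -> V=7
t=13: input=0 -> V=5
t=14: input=2 -> V=18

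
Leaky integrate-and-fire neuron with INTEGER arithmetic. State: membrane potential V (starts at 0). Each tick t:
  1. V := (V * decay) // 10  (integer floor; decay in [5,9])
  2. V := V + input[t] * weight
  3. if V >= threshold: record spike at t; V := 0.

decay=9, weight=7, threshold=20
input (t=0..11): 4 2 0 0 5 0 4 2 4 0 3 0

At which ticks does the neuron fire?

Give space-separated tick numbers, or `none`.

Answer: 0 4 6 8 10

Derivation:
t=0: input=4 -> V=0 FIRE
t=1: input=2 -> V=14
t=2: input=0 -> V=12
t=3: input=0 -> V=10
t=4: input=5 -> V=0 FIRE
t=5: input=0 -> V=0
t=6: input=4 -> V=0 FIRE
t=7: input=2 -> V=14
t=8: input=4 -> V=0 FIRE
t=9: input=0 -> V=0
t=10: input=3 -> V=0 FIRE
t=11: input=0 -> V=0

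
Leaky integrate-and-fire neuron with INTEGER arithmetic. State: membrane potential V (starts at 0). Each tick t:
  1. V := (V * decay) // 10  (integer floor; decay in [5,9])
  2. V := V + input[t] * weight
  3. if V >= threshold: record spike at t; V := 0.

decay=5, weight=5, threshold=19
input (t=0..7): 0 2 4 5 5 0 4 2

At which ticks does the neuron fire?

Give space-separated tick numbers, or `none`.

t=0: input=0 -> V=0
t=1: input=2 -> V=10
t=2: input=4 -> V=0 FIRE
t=3: input=5 -> V=0 FIRE
t=4: input=5 -> V=0 FIRE
t=5: input=0 -> V=0
t=6: input=4 -> V=0 FIRE
t=7: input=2 -> V=10

Answer: 2 3 4 6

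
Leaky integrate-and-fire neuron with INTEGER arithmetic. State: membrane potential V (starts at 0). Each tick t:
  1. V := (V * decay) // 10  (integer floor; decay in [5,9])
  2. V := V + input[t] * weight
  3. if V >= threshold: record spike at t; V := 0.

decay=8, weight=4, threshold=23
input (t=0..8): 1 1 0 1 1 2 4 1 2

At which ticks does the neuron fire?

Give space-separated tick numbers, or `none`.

Answer: 6

Derivation:
t=0: input=1 -> V=4
t=1: input=1 -> V=7
t=2: input=0 -> V=5
t=3: input=1 -> V=8
t=4: input=1 -> V=10
t=5: input=2 -> V=16
t=6: input=4 -> V=0 FIRE
t=7: input=1 -> V=4
t=8: input=2 -> V=11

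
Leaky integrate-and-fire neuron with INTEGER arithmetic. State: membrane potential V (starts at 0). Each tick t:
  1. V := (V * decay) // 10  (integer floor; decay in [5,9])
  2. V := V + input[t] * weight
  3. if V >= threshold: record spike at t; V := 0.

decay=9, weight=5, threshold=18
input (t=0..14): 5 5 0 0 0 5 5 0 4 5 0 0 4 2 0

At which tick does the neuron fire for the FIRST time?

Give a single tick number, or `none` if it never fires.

t=0: input=5 -> V=0 FIRE
t=1: input=5 -> V=0 FIRE
t=2: input=0 -> V=0
t=3: input=0 -> V=0
t=4: input=0 -> V=0
t=5: input=5 -> V=0 FIRE
t=6: input=5 -> V=0 FIRE
t=7: input=0 -> V=0
t=8: input=4 -> V=0 FIRE
t=9: input=5 -> V=0 FIRE
t=10: input=0 -> V=0
t=11: input=0 -> V=0
t=12: input=4 -> V=0 FIRE
t=13: input=2 -> V=10
t=14: input=0 -> V=9

Answer: 0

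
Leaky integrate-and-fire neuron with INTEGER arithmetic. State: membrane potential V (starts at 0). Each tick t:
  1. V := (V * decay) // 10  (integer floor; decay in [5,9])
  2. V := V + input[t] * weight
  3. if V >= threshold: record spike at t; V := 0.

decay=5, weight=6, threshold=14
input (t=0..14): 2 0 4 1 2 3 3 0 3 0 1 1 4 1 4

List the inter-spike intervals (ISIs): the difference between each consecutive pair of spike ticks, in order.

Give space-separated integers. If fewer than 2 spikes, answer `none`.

Answer: 2 1 1 2 4 2

Derivation:
t=0: input=2 -> V=12
t=1: input=0 -> V=6
t=2: input=4 -> V=0 FIRE
t=3: input=1 -> V=6
t=4: input=2 -> V=0 FIRE
t=5: input=3 -> V=0 FIRE
t=6: input=3 -> V=0 FIRE
t=7: input=0 -> V=0
t=8: input=3 -> V=0 FIRE
t=9: input=0 -> V=0
t=10: input=1 -> V=6
t=11: input=1 -> V=9
t=12: input=4 -> V=0 FIRE
t=13: input=1 -> V=6
t=14: input=4 -> V=0 FIRE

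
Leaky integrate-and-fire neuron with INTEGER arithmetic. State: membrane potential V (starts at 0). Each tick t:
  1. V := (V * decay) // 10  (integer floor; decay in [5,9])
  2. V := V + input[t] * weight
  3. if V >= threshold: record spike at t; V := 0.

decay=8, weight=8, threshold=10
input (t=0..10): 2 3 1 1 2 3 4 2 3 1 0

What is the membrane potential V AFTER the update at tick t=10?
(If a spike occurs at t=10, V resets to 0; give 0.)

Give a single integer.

t=0: input=2 -> V=0 FIRE
t=1: input=3 -> V=0 FIRE
t=2: input=1 -> V=8
t=3: input=1 -> V=0 FIRE
t=4: input=2 -> V=0 FIRE
t=5: input=3 -> V=0 FIRE
t=6: input=4 -> V=0 FIRE
t=7: input=2 -> V=0 FIRE
t=8: input=3 -> V=0 FIRE
t=9: input=1 -> V=8
t=10: input=0 -> V=6

Answer: 6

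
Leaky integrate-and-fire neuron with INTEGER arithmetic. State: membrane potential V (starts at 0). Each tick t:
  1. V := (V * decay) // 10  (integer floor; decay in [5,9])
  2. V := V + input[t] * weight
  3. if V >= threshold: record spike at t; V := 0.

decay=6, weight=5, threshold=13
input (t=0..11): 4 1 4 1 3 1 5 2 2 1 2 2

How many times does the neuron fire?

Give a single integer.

Answer: 6

Derivation:
t=0: input=4 -> V=0 FIRE
t=1: input=1 -> V=5
t=2: input=4 -> V=0 FIRE
t=3: input=1 -> V=5
t=4: input=3 -> V=0 FIRE
t=5: input=1 -> V=5
t=6: input=5 -> V=0 FIRE
t=7: input=2 -> V=10
t=8: input=2 -> V=0 FIRE
t=9: input=1 -> V=5
t=10: input=2 -> V=0 FIRE
t=11: input=2 -> V=10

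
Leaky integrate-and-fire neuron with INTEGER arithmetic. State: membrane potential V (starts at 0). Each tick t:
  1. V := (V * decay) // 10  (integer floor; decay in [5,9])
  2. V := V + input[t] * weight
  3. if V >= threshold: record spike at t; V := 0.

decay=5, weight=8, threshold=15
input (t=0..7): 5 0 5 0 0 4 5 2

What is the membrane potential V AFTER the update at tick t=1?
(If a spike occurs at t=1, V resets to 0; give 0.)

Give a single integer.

t=0: input=5 -> V=0 FIRE
t=1: input=0 -> V=0
t=2: input=5 -> V=0 FIRE
t=3: input=0 -> V=0
t=4: input=0 -> V=0
t=5: input=4 -> V=0 FIRE
t=6: input=5 -> V=0 FIRE
t=7: input=2 -> V=0 FIRE

Answer: 0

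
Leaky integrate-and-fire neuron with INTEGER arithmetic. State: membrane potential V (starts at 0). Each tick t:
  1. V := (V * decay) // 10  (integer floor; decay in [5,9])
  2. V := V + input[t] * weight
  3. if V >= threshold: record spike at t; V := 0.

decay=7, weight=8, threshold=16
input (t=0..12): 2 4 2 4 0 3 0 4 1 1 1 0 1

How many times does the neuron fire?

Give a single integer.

t=0: input=2 -> V=0 FIRE
t=1: input=4 -> V=0 FIRE
t=2: input=2 -> V=0 FIRE
t=3: input=4 -> V=0 FIRE
t=4: input=0 -> V=0
t=5: input=3 -> V=0 FIRE
t=6: input=0 -> V=0
t=7: input=4 -> V=0 FIRE
t=8: input=1 -> V=8
t=9: input=1 -> V=13
t=10: input=1 -> V=0 FIRE
t=11: input=0 -> V=0
t=12: input=1 -> V=8

Answer: 7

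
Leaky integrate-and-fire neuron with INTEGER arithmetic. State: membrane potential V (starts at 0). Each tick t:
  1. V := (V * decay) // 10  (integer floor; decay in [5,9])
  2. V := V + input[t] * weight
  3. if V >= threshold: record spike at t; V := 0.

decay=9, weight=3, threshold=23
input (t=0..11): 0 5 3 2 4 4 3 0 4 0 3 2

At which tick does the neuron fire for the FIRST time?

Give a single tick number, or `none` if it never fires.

t=0: input=0 -> V=0
t=1: input=5 -> V=15
t=2: input=3 -> V=22
t=3: input=2 -> V=0 FIRE
t=4: input=4 -> V=12
t=5: input=4 -> V=22
t=6: input=3 -> V=0 FIRE
t=7: input=0 -> V=0
t=8: input=4 -> V=12
t=9: input=0 -> V=10
t=10: input=3 -> V=18
t=11: input=2 -> V=22

Answer: 3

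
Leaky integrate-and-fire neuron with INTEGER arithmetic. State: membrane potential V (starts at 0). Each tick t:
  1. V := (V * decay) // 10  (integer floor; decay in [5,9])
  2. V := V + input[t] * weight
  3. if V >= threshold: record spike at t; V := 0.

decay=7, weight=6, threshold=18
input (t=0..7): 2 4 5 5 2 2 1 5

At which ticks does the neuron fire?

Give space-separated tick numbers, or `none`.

Answer: 1 2 3 5 7

Derivation:
t=0: input=2 -> V=12
t=1: input=4 -> V=0 FIRE
t=2: input=5 -> V=0 FIRE
t=3: input=5 -> V=0 FIRE
t=4: input=2 -> V=12
t=5: input=2 -> V=0 FIRE
t=6: input=1 -> V=6
t=7: input=5 -> V=0 FIRE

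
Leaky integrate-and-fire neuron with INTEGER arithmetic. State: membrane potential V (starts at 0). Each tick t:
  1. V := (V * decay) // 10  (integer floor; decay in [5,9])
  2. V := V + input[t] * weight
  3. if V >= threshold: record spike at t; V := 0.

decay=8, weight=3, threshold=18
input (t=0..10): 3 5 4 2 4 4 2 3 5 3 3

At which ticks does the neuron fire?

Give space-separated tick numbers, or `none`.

Answer: 1 4 7 9

Derivation:
t=0: input=3 -> V=9
t=1: input=5 -> V=0 FIRE
t=2: input=4 -> V=12
t=3: input=2 -> V=15
t=4: input=4 -> V=0 FIRE
t=5: input=4 -> V=12
t=6: input=2 -> V=15
t=7: input=3 -> V=0 FIRE
t=8: input=5 -> V=15
t=9: input=3 -> V=0 FIRE
t=10: input=3 -> V=9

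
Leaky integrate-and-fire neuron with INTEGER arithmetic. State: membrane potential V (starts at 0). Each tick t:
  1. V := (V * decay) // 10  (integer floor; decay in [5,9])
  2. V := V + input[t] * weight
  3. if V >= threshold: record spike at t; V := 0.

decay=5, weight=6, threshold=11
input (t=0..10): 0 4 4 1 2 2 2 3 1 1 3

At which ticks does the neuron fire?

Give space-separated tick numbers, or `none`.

t=0: input=0 -> V=0
t=1: input=4 -> V=0 FIRE
t=2: input=4 -> V=0 FIRE
t=3: input=1 -> V=6
t=4: input=2 -> V=0 FIRE
t=5: input=2 -> V=0 FIRE
t=6: input=2 -> V=0 FIRE
t=7: input=3 -> V=0 FIRE
t=8: input=1 -> V=6
t=9: input=1 -> V=9
t=10: input=3 -> V=0 FIRE

Answer: 1 2 4 5 6 7 10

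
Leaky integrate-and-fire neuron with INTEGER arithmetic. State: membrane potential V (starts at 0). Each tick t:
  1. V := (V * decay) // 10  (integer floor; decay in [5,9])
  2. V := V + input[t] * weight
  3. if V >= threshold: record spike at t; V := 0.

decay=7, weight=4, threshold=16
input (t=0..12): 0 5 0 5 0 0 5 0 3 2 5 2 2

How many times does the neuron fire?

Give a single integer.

Answer: 5

Derivation:
t=0: input=0 -> V=0
t=1: input=5 -> V=0 FIRE
t=2: input=0 -> V=0
t=3: input=5 -> V=0 FIRE
t=4: input=0 -> V=0
t=5: input=0 -> V=0
t=6: input=5 -> V=0 FIRE
t=7: input=0 -> V=0
t=8: input=3 -> V=12
t=9: input=2 -> V=0 FIRE
t=10: input=5 -> V=0 FIRE
t=11: input=2 -> V=8
t=12: input=2 -> V=13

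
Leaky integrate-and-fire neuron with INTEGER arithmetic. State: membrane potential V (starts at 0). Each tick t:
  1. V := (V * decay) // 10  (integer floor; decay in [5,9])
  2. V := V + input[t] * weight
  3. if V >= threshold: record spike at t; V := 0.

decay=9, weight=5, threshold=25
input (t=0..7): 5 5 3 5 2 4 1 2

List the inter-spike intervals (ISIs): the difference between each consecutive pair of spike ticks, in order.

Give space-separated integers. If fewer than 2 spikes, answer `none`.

Answer: 1 2 2

Derivation:
t=0: input=5 -> V=0 FIRE
t=1: input=5 -> V=0 FIRE
t=2: input=3 -> V=15
t=3: input=5 -> V=0 FIRE
t=4: input=2 -> V=10
t=5: input=4 -> V=0 FIRE
t=6: input=1 -> V=5
t=7: input=2 -> V=14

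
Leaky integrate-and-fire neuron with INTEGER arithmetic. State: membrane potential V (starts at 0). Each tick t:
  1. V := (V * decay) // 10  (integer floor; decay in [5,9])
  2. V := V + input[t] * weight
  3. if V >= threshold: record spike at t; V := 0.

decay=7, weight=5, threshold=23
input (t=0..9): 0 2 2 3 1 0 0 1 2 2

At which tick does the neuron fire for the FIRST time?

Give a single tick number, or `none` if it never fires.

t=0: input=0 -> V=0
t=1: input=2 -> V=10
t=2: input=2 -> V=17
t=3: input=3 -> V=0 FIRE
t=4: input=1 -> V=5
t=5: input=0 -> V=3
t=6: input=0 -> V=2
t=7: input=1 -> V=6
t=8: input=2 -> V=14
t=9: input=2 -> V=19

Answer: 3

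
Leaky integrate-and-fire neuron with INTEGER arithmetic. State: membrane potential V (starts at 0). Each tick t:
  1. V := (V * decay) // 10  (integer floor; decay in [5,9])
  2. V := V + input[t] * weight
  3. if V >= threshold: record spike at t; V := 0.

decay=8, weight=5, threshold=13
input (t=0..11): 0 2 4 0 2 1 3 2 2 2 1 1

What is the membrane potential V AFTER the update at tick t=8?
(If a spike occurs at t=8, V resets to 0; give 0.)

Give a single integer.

Answer: 0

Derivation:
t=0: input=0 -> V=0
t=1: input=2 -> V=10
t=2: input=4 -> V=0 FIRE
t=3: input=0 -> V=0
t=4: input=2 -> V=10
t=5: input=1 -> V=0 FIRE
t=6: input=3 -> V=0 FIRE
t=7: input=2 -> V=10
t=8: input=2 -> V=0 FIRE
t=9: input=2 -> V=10
t=10: input=1 -> V=0 FIRE
t=11: input=1 -> V=5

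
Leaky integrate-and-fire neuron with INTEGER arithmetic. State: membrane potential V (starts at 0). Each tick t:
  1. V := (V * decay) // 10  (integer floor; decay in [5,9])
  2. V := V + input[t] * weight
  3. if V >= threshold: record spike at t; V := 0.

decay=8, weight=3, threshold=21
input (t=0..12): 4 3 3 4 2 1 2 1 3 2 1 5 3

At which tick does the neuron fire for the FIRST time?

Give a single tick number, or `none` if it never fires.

Answer: 2

Derivation:
t=0: input=4 -> V=12
t=1: input=3 -> V=18
t=2: input=3 -> V=0 FIRE
t=3: input=4 -> V=12
t=4: input=2 -> V=15
t=5: input=1 -> V=15
t=6: input=2 -> V=18
t=7: input=1 -> V=17
t=8: input=3 -> V=0 FIRE
t=9: input=2 -> V=6
t=10: input=1 -> V=7
t=11: input=5 -> V=20
t=12: input=3 -> V=0 FIRE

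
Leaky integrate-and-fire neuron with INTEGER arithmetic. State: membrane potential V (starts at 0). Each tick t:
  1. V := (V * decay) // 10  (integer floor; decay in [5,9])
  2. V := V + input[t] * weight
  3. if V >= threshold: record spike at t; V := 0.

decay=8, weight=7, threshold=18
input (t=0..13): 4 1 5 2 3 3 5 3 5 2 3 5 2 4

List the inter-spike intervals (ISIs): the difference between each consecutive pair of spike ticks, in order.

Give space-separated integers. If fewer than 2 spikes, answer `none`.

Answer: 2 2 1 1 1 1 2 1 2

Derivation:
t=0: input=4 -> V=0 FIRE
t=1: input=1 -> V=7
t=2: input=5 -> V=0 FIRE
t=3: input=2 -> V=14
t=4: input=3 -> V=0 FIRE
t=5: input=3 -> V=0 FIRE
t=6: input=5 -> V=0 FIRE
t=7: input=3 -> V=0 FIRE
t=8: input=5 -> V=0 FIRE
t=9: input=2 -> V=14
t=10: input=3 -> V=0 FIRE
t=11: input=5 -> V=0 FIRE
t=12: input=2 -> V=14
t=13: input=4 -> V=0 FIRE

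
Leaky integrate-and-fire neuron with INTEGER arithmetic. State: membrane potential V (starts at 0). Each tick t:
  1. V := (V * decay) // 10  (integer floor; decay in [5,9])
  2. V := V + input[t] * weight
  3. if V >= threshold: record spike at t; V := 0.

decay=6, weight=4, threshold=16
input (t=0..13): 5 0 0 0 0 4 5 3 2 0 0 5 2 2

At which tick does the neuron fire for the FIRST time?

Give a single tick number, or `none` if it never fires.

Answer: 0

Derivation:
t=0: input=5 -> V=0 FIRE
t=1: input=0 -> V=0
t=2: input=0 -> V=0
t=3: input=0 -> V=0
t=4: input=0 -> V=0
t=5: input=4 -> V=0 FIRE
t=6: input=5 -> V=0 FIRE
t=7: input=3 -> V=12
t=8: input=2 -> V=15
t=9: input=0 -> V=9
t=10: input=0 -> V=5
t=11: input=5 -> V=0 FIRE
t=12: input=2 -> V=8
t=13: input=2 -> V=12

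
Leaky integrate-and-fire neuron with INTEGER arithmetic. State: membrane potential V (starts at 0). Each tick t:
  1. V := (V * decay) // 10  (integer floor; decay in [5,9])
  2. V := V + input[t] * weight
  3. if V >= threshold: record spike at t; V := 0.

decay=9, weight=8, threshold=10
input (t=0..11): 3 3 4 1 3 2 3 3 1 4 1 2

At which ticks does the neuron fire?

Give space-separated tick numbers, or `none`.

Answer: 0 1 2 4 5 6 7 9 11

Derivation:
t=0: input=3 -> V=0 FIRE
t=1: input=3 -> V=0 FIRE
t=2: input=4 -> V=0 FIRE
t=3: input=1 -> V=8
t=4: input=3 -> V=0 FIRE
t=5: input=2 -> V=0 FIRE
t=6: input=3 -> V=0 FIRE
t=7: input=3 -> V=0 FIRE
t=8: input=1 -> V=8
t=9: input=4 -> V=0 FIRE
t=10: input=1 -> V=8
t=11: input=2 -> V=0 FIRE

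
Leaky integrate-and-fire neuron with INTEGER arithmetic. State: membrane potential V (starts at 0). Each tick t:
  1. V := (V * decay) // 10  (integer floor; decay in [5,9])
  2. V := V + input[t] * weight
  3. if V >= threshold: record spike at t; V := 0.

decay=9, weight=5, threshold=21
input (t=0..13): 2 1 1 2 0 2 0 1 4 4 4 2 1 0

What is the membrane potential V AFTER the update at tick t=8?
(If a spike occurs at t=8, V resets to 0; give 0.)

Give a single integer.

Answer: 0

Derivation:
t=0: input=2 -> V=10
t=1: input=1 -> V=14
t=2: input=1 -> V=17
t=3: input=2 -> V=0 FIRE
t=4: input=0 -> V=0
t=5: input=2 -> V=10
t=6: input=0 -> V=9
t=7: input=1 -> V=13
t=8: input=4 -> V=0 FIRE
t=9: input=4 -> V=20
t=10: input=4 -> V=0 FIRE
t=11: input=2 -> V=10
t=12: input=1 -> V=14
t=13: input=0 -> V=12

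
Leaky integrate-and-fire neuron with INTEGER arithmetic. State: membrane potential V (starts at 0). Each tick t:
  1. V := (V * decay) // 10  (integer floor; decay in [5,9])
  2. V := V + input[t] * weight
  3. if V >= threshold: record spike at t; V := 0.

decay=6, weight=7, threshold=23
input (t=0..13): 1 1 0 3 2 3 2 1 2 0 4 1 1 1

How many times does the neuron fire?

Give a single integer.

Answer: 4

Derivation:
t=0: input=1 -> V=7
t=1: input=1 -> V=11
t=2: input=0 -> V=6
t=3: input=3 -> V=0 FIRE
t=4: input=2 -> V=14
t=5: input=3 -> V=0 FIRE
t=6: input=2 -> V=14
t=7: input=1 -> V=15
t=8: input=2 -> V=0 FIRE
t=9: input=0 -> V=0
t=10: input=4 -> V=0 FIRE
t=11: input=1 -> V=7
t=12: input=1 -> V=11
t=13: input=1 -> V=13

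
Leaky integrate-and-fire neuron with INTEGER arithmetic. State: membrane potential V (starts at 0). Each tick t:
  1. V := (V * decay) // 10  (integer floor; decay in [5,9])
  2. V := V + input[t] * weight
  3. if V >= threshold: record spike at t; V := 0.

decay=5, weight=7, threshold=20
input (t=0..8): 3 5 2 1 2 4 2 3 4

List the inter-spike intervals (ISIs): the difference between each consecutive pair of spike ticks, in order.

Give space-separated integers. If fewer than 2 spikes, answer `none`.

t=0: input=3 -> V=0 FIRE
t=1: input=5 -> V=0 FIRE
t=2: input=2 -> V=14
t=3: input=1 -> V=14
t=4: input=2 -> V=0 FIRE
t=5: input=4 -> V=0 FIRE
t=6: input=2 -> V=14
t=7: input=3 -> V=0 FIRE
t=8: input=4 -> V=0 FIRE

Answer: 1 3 1 2 1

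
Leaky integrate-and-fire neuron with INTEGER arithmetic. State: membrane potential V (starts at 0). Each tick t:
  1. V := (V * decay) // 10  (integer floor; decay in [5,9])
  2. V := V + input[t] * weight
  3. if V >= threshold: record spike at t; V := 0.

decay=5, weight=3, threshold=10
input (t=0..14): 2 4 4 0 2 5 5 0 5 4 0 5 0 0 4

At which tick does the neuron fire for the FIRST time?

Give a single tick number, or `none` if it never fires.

t=0: input=2 -> V=6
t=1: input=4 -> V=0 FIRE
t=2: input=4 -> V=0 FIRE
t=3: input=0 -> V=0
t=4: input=2 -> V=6
t=5: input=5 -> V=0 FIRE
t=6: input=5 -> V=0 FIRE
t=7: input=0 -> V=0
t=8: input=5 -> V=0 FIRE
t=9: input=4 -> V=0 FIRE
t=10: input=0 -> V=0
t=11: input=5 -> V=0 FIRE
t=12: input=0 -> V=0
t=13: input=0 -> V=0
t=14: input=4 -> V=0 FIRE

Answer: 1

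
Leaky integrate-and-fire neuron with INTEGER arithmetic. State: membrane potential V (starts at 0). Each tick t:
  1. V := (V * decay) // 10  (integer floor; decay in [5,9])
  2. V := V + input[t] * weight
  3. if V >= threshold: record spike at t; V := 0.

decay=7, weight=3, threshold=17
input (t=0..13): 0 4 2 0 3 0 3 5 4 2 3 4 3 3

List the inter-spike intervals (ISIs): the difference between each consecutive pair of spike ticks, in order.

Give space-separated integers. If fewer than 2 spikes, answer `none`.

Answer: 3 2

Derivation:
t=0: input=0 -> V=0
t=1: input=4 -> V=12
t=2: input=2 -> V=14
t=3: input=0 -> V=9
t=4: input=3 -> V=15
t=5: input=0 -> V=10
t=6: input=3 -> V=16
t=7: input=5 -> V=0 FIRE
t=8: input=4 -> V=12
t=9: input=2 -> V=14
t=10: input=3 -> V=0 FIRE
t=11: input=4 -> V=12
t=12: input=3 -> V=0 FIRE
t=13: input=3 -> V=9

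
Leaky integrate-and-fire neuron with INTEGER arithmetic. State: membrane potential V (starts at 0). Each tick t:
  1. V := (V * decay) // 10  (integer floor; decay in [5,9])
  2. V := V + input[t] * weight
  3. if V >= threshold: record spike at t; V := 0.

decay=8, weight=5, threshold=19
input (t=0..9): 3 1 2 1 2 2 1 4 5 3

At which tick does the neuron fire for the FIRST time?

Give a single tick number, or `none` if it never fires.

Answer: 2

Derivation:
t=0: input=3 -> V=15
t=1: input=1 -> V=17
t=2: input=2 -> V=0 FIRE
t=3: input=1 -> V=5
t=4: input=2 -> V=14
t=5: input=2 -> V=0 FIRE
t=6: input=1 -> V=5
t=7: input=4 -> V=0 FIRE
t=8: input=5 -> V=0 FIRE
t=9: input=3 -> V=15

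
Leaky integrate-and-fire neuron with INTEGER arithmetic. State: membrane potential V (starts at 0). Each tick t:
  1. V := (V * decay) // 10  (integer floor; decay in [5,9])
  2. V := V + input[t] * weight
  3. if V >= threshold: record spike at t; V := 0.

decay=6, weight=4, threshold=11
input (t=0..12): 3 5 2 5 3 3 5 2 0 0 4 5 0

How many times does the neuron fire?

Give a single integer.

t=0: input=3 -> V=0 FIRE
t=1: input=5 -> V=0 FIRE
t=2: input=2 -> V=8
t=3: input=5 -> V=0 FIRE
t=4: input=3 -> V=0 FIRE
t=5: input=3 -> V=0 FIRE
t=6: input=5 -> V=0 FIRE
t=7: input=2 -> V=8
t=8: input=0 -> V=4
t=9: input=0 -> V=2
t=10: input=4 -> V=0 FIRE
t=11: input=5 -> V=0 FIRE
t=12: input=0 -> V=0

Answer: 8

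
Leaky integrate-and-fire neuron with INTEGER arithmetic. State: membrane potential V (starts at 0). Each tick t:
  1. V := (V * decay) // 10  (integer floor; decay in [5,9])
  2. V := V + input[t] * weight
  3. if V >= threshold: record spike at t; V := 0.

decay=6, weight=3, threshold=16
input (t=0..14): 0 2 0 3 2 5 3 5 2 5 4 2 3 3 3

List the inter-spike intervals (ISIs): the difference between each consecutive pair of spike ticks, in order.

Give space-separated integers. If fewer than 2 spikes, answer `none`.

t=0: input=0 -> V=0
t=1: input=2 -> V=6
t=2: input=0 -> V=3
t=3: input=3 -> V=10
t=4: input=2 -> V=12
t=5: input=5 -> V=0 FIRE
t=6: input=3 -> V=9
t=7: input=5 -> V=0 FIRE
t=8: input=2 -> V=6
t=9: input=5 -> V=0 FIRE
t=10: input=4 -> V=12
t=11: input=2 -> V=13
t=12: input=3 -> V=0 FIRE
t=13: input=3 -> V=9
t=14: input=3 -> V=14

Answer: 2 2 3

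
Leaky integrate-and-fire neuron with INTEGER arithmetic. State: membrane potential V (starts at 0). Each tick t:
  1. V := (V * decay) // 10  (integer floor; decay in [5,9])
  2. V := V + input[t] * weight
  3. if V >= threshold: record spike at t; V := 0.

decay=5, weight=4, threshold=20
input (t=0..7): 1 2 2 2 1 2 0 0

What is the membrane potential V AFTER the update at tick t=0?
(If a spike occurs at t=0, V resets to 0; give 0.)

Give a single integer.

Answer: 4

Derivation:
t=0: input=1 -> V=4
t=1: input=2 -> V=10
t=2: input=2 -> V=13
t=3: input=2 -> V=14
t=4: input=1 -> V=11
t=5: input=2 -> V=13
t=6: input=0 -> V=6
t=7: input=0 -> V=3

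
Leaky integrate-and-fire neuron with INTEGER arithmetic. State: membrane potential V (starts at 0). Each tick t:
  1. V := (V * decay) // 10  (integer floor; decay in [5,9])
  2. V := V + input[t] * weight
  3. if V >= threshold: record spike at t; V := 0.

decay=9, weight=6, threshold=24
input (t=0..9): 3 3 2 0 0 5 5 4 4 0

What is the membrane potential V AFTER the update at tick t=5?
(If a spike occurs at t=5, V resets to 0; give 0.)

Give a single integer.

Answer: 0

Derivation:
t=0: input=3 -> V=18
t=1: input=3 -> V=0 FIRE
t=2: input=2 -> V=12
t=3: input=0 -> V=10
t=4: input=0 -> V=9
t=5: input=5 -> V=0 FIRE
t=6: input=5 -> V=0 FIRE
t=7: input=4 -> V=0 FIRE
t=8: input=4 -> V=0 FIRE
t=9: input=0 -> V=0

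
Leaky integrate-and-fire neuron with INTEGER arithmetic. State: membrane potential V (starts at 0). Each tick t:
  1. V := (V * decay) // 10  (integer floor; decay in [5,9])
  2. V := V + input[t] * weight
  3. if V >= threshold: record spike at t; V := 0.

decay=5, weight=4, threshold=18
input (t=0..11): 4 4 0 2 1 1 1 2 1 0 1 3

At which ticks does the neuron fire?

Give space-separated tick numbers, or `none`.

Answer: 1

Derivation:
t=0: input=4 -> V=16
t=1: input=4 -> V=0 FIRE
t=2: input=0 -> V=0
t=3: input=2 -> V=8
t=4: input=1 -> V=8
t=5: input=1 -> V=8
t=6: input=1 -> V=8
t=7: input=2 -> V=12
t=8: input=1 -> V=10
t=9: input=0 -> V=5
t=10: input=1 -> V=6
t=11: input=3 -> V=15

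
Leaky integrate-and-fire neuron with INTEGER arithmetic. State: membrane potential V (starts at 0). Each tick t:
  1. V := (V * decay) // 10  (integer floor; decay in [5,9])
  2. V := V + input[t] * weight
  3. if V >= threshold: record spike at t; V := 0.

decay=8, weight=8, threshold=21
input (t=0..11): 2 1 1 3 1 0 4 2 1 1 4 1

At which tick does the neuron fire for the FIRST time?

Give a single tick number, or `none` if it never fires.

Answer: 2

Derivation:
t=0: input=2 -> V=16
t=1: input=1 -> V=20
t=2: input=1 -> V=0 FIRE
t=3: input=3 -> V=0 FIRE
t=4: input=1 -> V=8
t=5: input=0 -> V=6
t=6: input=4 -> V=0 FIRE
t=7: input=2 -> V=16
t=8: input=1 -> V=20
t=9: input=1 -> V=0 FIRE
t=10: input=4 -> V=0 FIRE
t=11: input=1 -> V=8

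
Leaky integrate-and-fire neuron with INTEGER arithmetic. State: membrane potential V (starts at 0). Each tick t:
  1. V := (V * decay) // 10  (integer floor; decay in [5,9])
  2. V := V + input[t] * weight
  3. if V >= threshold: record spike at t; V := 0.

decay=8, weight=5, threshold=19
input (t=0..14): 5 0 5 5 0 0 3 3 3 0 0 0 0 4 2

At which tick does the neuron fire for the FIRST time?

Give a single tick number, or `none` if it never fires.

t=0: input=5 -> V=0 FIRE
t=1: input=0 -> V=0
t=2: input=5 -> V=0 FIRE
t=3: input=5 -> V=0 FIRE
t=4: input=0 -> V=0
t=5: input=0 -> V=0
t=6: input=3 -> V=15
t=7: input=3 -> V=0 FIRE
t=8: input=3 -> V=15
t=9: input=0 -> V=12
t=10: input=0 -> V=9
t=11: input=0 -> V=7
t=12: input=0 -> V=5
t=13: input=4 -> V=0 FIRE
t=14: input=2 -> V=10

Answer: 0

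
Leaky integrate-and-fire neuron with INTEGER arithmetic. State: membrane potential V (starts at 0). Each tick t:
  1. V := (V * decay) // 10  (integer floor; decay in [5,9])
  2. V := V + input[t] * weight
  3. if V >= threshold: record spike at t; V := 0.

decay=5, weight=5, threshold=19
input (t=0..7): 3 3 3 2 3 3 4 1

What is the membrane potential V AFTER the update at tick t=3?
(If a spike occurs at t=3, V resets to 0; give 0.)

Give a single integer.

t=0: input=3 -> V=15
t=1: input=3 -> V=0 FIRE
t=2: input=3 -> V=15
t=3: input=2 -> V=17
t=4: input=3 -> V=0 FIRE
t=5: input=3 -> V=15
t=6: input=4 -> V=0 FIRE
t=7: input=1 -> V=5

Answer: 17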